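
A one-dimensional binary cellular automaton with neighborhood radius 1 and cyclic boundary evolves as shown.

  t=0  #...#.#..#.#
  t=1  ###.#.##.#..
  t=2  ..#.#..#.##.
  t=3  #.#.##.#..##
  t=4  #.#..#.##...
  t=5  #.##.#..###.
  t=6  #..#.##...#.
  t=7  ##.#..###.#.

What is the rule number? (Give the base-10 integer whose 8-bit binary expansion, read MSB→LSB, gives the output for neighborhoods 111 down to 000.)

85

  ###|.  b7=0 t=1,i=1
  ##.|#  b6=1 t=0,i=0
  #.#|.  b5=0 t=0,i=5
  #..|#  b4=1 t=0,i=1
  .##|.  b3=0 t=0,i=11
  .#.|#  b2=1 t=0,i=4
  ..#|.  b1=0 t=0,i=3
  ...|#  b0=1 t=0,i=2
  bits 01010101 = 85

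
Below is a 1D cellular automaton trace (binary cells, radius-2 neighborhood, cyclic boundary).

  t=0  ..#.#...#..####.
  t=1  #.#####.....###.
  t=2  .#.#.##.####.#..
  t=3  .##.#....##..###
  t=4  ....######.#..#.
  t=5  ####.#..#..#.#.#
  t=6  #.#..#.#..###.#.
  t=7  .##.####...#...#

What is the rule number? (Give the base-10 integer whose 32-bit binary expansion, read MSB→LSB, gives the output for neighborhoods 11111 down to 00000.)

  [31] ##### => .  t=1,i=4
  [30] ####. => #  t=0,i=13
  [29] ###.# => .  t=1,i=14
  [28] ###.. => #  t=0,i=14
  [27] ##.## => .  t=2,i=7
  [26] ##.#. => .  t=1,i=15
  [25] ##..# => #  t=3,i=11
  [24] ##... => .  t=0,i=15
  [23] #.### => .  t=1,i=2
  [22] #.##. => .  t=2,i=5
  [21] #.#.# => .  t=1,i=0
  [20] #.#.. => #  t=0,i=4
  [19] #..## => .  t=0,i=10
  [18] #..#. => #  t=4,i=13
  [17] #...# => #  t=0,i=0
  [16] #.... => #  t=1,i=8
  [15] .#### => #  t=0,i=12
  [14] .###. => #  t=1,i=13
  [13] .##.# => .  t=2,i=6
  [12] .##.. => .  t=3,i=10
  [11] .#.## => #  t=1,i=1
  [10] .#.#. => #  t=0,i=3
  [9] .#..# => .  t=0,i=9
  [8] .#... => #  t=0,i=5
  [7] ..### => .  t=0,i=11
  [6] ..##. => #  t=3,i=9
  [5] ..#.# => #  t=0,i=2
  [4] ..#.. => .  t=0,i=8
  [3] ...## => #  t=1,i=11
  [2] ...#. => .  t=0,i=1
  [1] ....# => #  t=1,i=10
  [0] ..... => #  t=1,i=9
  bits 01010010000101111100110101101011 = 1377291627

1377291627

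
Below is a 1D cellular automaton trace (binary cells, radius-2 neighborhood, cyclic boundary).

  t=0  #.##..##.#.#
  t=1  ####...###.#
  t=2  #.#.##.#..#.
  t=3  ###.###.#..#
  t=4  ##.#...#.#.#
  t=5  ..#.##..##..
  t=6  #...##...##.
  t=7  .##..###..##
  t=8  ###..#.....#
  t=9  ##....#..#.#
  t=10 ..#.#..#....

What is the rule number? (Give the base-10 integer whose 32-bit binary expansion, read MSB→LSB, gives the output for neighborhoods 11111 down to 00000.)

1298315138

  [31] ##### => .  t=1,i=1
  [30] ####. => #  t=1,i=2
  [29] ###.# => .  t=1,i=9
  [28] ###.. => .  t=1,i=3
  [27] ##.## => #  t=0,i=1
  [26] ##.#. => #  t=0,i=8
  [25] ##..# => .  t=0,i=4
  [24] ##... => #  t=1,i=4
  [23] #.### => .  t=1,i=11
  [22] #.##. => #  t=0,i=2
  [21] #.#.# => #  t=0,i=9
  [20] #.#.. => .  t=2,i=7
  [19] #..## => .  t=0,i=5
  [18] #..#. => .  t=2,i=9
  [17] #...# => #  t=1,i=5
  [16] #.... => .  t=5,i=11
  [15] .#### => #  t=1,i=0
  [14] .###. => .  t=1,i=8
  [13] .##.# => #  t=0,i=0
  [12] .##.. => #  t=0,i=3
  [11] .#.## => .  t=0,i=10
  [10] .#.#. => #  t=2,i=1
  [9] .#..# => #  t=2,i=8
  [8] .#... => #  t=4,i=4
  [7] ..### => #  t=1,i=7
  [6] ..##. => .  t=0,i=6
  [5] ..#.# => .  t=2,i=10
  [4] ..#.. => .  t=8,i=5
  [3] ...## => .  t=1,i=6
  [2] ...#. => .  t=4,i=6
  [1] ....# => #  t=5,i=0
  [0] ..... => .  t=8,i=8
  bits 01001101011000101011011110000010 = 1298315138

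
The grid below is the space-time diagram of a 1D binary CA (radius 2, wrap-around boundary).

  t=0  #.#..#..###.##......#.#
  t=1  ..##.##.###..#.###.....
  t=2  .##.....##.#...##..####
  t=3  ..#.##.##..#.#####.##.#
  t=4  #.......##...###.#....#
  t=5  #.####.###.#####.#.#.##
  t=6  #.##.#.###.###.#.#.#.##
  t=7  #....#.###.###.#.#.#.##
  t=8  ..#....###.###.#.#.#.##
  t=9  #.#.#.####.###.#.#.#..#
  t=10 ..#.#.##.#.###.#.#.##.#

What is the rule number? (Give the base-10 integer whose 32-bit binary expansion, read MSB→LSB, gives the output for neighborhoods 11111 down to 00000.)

2729693913

  #####|#  b31=1 t=3,i=15
  ####.|.  b30=0 t=2,i=21
  ###.#|#  b29=1 t=0,i=10
  ###..|.  b28=0 t=1,i=10
  ##.##|.  b27=0 t=0,i=11
  ##.#.|.  b26=0 t=0,i=1
  ##..#|#  b25=1 t=1,i=11
  ##...|.  b24=0 t=0,i=14
  #.###|#  b23=1 t=1,i=8
  #.##.|.  b22=0 t=0,i=12
  #.#.#|#  b21=1 t=5,i=17
  #.#..|#  b20=1 t=0,i=2
  #..##|.  b19=0 t=0,i=7
  #..#.|.  b18=0 t=0,i=4
  #...#|#  b17=1 t=2,i=13
  #....|#  b16=1 t=0,i=15
  .####|#  b15=1 t=2,i=20
  .###.|#  b14=1 t=0,i=9
  .##.#|.  b13=0 t=0,i=0
  .##..|#  b12=1 t=0,i=13
  .#.##|.  b11=0 t=0,i=21
  .#.#.|.  b10=0 t=5,i=18
  .#..#|#  b9=1 t=0,i=3
  .#...|.  b8=0 t=2,i=12
  ..###|#  b7=1 t=0,i=8
  ..##.|#  b6=1 t=1,i=2
  ..#.#|.  b5=0 t=0,i=20
  ..#..|#  b4=1 t=0,i=5
  ...##|#  b3=1 t=1,i=1
  ...#.|.  b2=0 t=0,i=19
  ....#|.  b1=0 t=0,i=18
  .....|#  b0=1 t=0,i=16
  bits 10100010101100111101001011011001 = 2729693913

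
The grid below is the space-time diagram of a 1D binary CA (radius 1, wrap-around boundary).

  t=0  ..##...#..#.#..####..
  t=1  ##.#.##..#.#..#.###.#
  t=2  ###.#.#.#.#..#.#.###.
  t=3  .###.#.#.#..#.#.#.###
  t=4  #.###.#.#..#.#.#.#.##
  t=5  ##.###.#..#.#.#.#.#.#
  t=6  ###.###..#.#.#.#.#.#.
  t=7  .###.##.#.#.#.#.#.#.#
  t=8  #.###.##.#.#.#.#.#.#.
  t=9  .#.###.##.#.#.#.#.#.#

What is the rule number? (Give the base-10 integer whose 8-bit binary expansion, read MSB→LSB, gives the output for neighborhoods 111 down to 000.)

227

  [7] ### => #  t=0,i=16
  [6] ##. => #  t=0,i=3
  [5] #.# => #  t=0,i=11
  [4] #.. => .  t=0,i=4
  [3] .## => .  t=0,i=2
  [2] .#. => .  t=0,i=7
  [1] ..# => #  t=0,i=1
  [0] ... => #  t=0,i=0
  bits 11100011 = 227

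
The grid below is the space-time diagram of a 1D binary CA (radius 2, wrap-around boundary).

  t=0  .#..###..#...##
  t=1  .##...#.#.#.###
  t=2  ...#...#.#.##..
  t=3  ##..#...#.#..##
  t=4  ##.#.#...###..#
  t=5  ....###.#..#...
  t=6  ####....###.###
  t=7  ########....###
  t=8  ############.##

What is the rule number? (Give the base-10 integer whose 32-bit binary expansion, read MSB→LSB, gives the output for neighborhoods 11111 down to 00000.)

  [31] ##### => #  t=6,i=0
  [30] ####. => #  t=3,i=0
  [29] ###.# => .  t=1,i=14
  [28] ###.. => #  t=0,i=6
  [27] ##.## => .  t=1,i=0
  [26] ##.#. => .  t=0,i=0
  [25] ##..# => .  t=0,i=7
  [24] ##... => #  t=1,i=3
  [23] #.### => #  t=1,i=12
  [22] #.##. => .  t=1,i=1
  [21] #.#.# => .  t=1,i=8
  [20] #.#.. => #  t=0,i=1
  [19] #..## => .  t=0,i=3
  [18] #..#. => #  t=0,i=8
  [17] #...# => .  t=0,i=11
  [16] #.... => #  t=2,i=14
  [15] .#### => #  t=3,i=14
  [14] .###. => .  t=0,i=5
  [13] .##.# => #  t=0,i=14
  [12] .##.. => .  t=1,i=2
  [11] .#.## => #  t=1,i=11
  [10] .#.#. => #  t=1,i=7
  [9] .#..# => #  t=0,i=2
  [8] .#... => #  t=0,i=10
  [7] ..### => .  t=0,i=4
  [6] ..##. => #  t=0,i=13
  [5] ..#.# => .  t=1,i=6
  [4] ..#.. => .  t=0,i=9
  [3] ...## => #  t=0,i=12
  [2] ...#. => .  t=1,i=5
  [1] ....# => #  t=2,i=1
  [0] ..... => #  t=2,i=0
  bits 11010001100101011010111101001011 = 3516247883

3516247883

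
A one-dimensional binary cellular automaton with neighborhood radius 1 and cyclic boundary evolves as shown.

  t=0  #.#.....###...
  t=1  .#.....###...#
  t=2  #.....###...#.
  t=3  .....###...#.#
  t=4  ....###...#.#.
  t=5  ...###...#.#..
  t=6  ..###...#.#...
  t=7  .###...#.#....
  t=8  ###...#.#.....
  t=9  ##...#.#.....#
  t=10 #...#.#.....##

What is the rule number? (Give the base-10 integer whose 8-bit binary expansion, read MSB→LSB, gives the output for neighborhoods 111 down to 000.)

  nb ###: next=#  (t=0,i=9, bit7=1)
  nb ##.: next=.  (t=0,i=10, bit6=0)
  nb #.#: next=#  (t=0,i=1, bit5=1)
  nb #..: next=.  (t=0,i=3, bit4=0)
  nb .##: next=#  (t=0,i=8, bit3=1)
  nb .#.: next=.  (t=0,i=0, bit2=0)
  nb ..#: next=#  (t=0,i=7, bit1=1)
  nb ...: next=.  (t=0,i=4, bit0=0)
  bits 10101010 = 170

170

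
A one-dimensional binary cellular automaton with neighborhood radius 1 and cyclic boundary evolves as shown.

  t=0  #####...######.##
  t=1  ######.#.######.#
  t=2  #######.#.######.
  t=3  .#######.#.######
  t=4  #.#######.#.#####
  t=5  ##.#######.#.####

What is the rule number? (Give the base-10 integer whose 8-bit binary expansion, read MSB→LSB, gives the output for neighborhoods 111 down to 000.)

  ### -> #   bit 7 = 1  t=0,i=0
  ##. -> #   bit 6 = 1  t=0,i=4
  #.# -> #   bit 5 = 1  t=0,i=14
  #.. -> #   bit 4 = 1  t=0,i=5
  .## -> .   bit 3 = 0  t=0,i=8
  .#. -> .   bit 2 = 0  t=1,i=7
  ..# -> #   bit 1 = 1  t=0,i=7
  ... -> .   bit 0 = 0  t=0,i=6
  bits 11110010 = 242

242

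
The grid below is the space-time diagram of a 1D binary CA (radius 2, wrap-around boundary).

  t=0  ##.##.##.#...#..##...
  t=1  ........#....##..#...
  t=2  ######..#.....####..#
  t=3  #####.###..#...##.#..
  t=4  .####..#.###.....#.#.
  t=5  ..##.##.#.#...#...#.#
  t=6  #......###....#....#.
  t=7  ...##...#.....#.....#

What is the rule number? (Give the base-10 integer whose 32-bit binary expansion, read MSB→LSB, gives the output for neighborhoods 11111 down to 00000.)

  ##### -> #   bit 31 = 1  t=2,i=1
  ####. -> #   bit 30 = 1  t=2,i=4
  ###.# -> #   bit 29 = 1  t=3,i=4
  ###.. -> .   bit 28 = 0  t=2,i=5
  ##.## -> .   bit 27 = 0  t=0,i=2
  ##.#. -> #   bit 26 = 1  t=0,i=8
  ##..# -> #   bit 25 = 1  t=1,i=15
  ##... -> .   bit 24 = 0  t=0,i=18
  #.### -> .   bit 23 = 0  t=3,i=6
  #.##. -> .   bit 22 = 0  t=0,i=3
  #.#.# -> #   bit 21 = 1  t=5,i=8
  #.#.. -> .   bit 20 = 0  t=0,i=9
  #..## -> .   bit 19 = 0  t=0,i=15
  #..#. -> #   bit 18 = 1  t=1,i=16
  #...# -> .   bit 17 = 0  t=0,i=11
  #.... -> .   bit 16 = 0  t=1,i=10
  .#### -> #   bit 15 = 1  t=2,i=0
  .###. -> #   bit 14 = 1  t=3,i=7
  .##.# -> .   bit 13 = 0  t=0,i=1
  .##.. -> #   bit 12 = 1  t=0,i=17
  .#.## -> #   bit 11 = 1  t=4,i=8
  .#.#. -> #   bit 10 = 1  t=4,i=18
  .#..# -> #   bit 9 = 1  t=0,i=14
  .#... -> .   bit 8 = 0  t=0,i=10
  ..### -> .   bit 7 = 0  t=2,i=14
  ..##. -> .   bit 6 = 0  t=0,i=0
  ..#.# -> .   bit 5 = 0  t=4,i=7
  ..#.. -> #   bit 4 = 1  t=0,i=13
  ...## -> .   bit 3 = 0  t=0,i=20
  ...#. -> .   bit 2 = 0  t=0,i=12
  ....# -> .   bit 1 = 0  t=1,i=6
  ..... -> #   bit 0 = 1  t=1,i=0
  bits 11100110001001001101111000010001 = 3861175825

3861175825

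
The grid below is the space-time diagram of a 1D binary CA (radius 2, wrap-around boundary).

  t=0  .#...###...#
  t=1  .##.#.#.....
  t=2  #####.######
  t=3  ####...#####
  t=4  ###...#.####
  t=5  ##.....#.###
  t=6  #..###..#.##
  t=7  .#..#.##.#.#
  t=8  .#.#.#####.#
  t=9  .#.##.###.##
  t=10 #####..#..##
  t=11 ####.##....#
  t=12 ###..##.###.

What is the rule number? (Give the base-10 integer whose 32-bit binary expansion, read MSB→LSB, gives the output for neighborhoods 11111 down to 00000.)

  #####|#  b31=1 t=2,i=0
  ####.|#  b30=1 t=2,i=3
  ###.#|.  b29=0 t=2,i=4
  ###..|.  b28=0 t=0,i=7
  ##.##|.  b27=0 t=2,i=5
  ##.#.|#  b26=1 t=1,i=3
  ##..#|#  b25=1 t=6,i=1
  ##...|.  b24=0 t=0,i=8
  #.###|.  b23=0 t=2,i=6
  #.##.|#  b22=1 t=7,i=6
  #.#.#|#  b21=1 t=1,i=4
  #.#..|#  b20=1 t=0,i=1
  #..##|.  b19=0 t=6,i=2
  #..#.|#  b18=1 t=6,i=7
  #...#|.  b17=0 t=0,i=3
  #....|#  b16=1 t=1,i=8
  .####|#  b15=1 t=2,i=7
  .###.|#  b14=1 t=0,i=6
  .##.#|#  b13=1 t=1,i=2
  .##..|#  b12=1 t=11,i=6
  .#.##|#  b11=1 t=4,i=7
  .#.#.|.  b10=0 t=0,i=0
  .#..#|.  b9=0 t=7,i=2
  .#...|#  b8=1 t=0,i=2
  ..###|.  b7=0 t=0,i=5
  ..##.|#  b6=1 t=1,i=1
  ..#.#|.  b5=0 t=0,i=11
  ..#..|.  b4=0 t=10,i=7
  ...##|#  b3=1 t=0,i=4
  ...#.|.  b2=0 t=0,i=10
  ....#|#  b1=1 t=1,i=11
  .....|#  b0=1 t=1,i=9
  bits 11000110011101011111100101001011 = 3329620299

3329620299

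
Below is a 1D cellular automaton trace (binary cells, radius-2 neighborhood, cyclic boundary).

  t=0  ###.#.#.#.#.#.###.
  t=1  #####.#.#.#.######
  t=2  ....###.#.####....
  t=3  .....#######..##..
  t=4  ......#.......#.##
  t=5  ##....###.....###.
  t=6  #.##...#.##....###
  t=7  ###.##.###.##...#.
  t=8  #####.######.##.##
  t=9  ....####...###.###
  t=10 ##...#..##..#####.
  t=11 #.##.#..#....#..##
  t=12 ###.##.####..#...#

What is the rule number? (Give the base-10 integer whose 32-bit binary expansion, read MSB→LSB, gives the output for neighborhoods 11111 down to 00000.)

  nb #####: next=.  (t=1,i=0, bit31=0)
  nb ####.: next=.  (t=1,i=3, bit30=0)
  nb ###.#: next=#  (t=0,i=2, bit29=1)
  nb ###..: next=.  (t=2,i=13, bit28=0)
  nb ##.##: next=#  (t=0,i=17, bit27=1)
  nb ##.#.: next=#  (t=0,i=3, bit26=1)
  nb ##..#: next=.  (t=3,i=12, bit25=0)
  nb ##...: next=#  (t=2,i=14, bit24=1)
  nb #.###: next=#  (t=0,i=0, bit23=1)
  nb #.##.: next=#  (t=4,i=16, bit22=1)
  nb #.#.#: next=#  (t=0,i=4, bit21=1)
  nb #.#..: next=#  (t=11,i=5, bit20=1)
  nb #..##: next=.  (t=3,i=13, bit19=0)
  nb #..#.: next=#  (t=11,i=7, bit18=1)
  nb #...#: next=#  (t=6,i=5, bit17=1)
  nb #....: next=#  (t=2,i=15, bit16=1)
  nb .####: next=#  (t=1,i=13, bit15=1)
  nb .###.: next=#  (t=0,i=1, bit14=1)
  nb .##.#: next=.  (t=7,i=5, bit13=0)
  nb .##..: next=.  (t=3,i=15, bit12=0)
  nb .#.##: next=#  (t=0,i=13, bit11=1)
  nb .#.#.: next=.  (t=0,i=5, bit10=0)
  nb .#..#: next=.  (t=10,i=6, bit9=0)
  nb .#...: next=#  (t=4,i=7, bit8=1)
  nb ..###: next=.  (t=2,i=4, bit7=0)
  nb ..##.: next=#  (t=3,i=14, bit6=1)
  nb ..#.#: next=#  (t=4,i=14, bit5=1)
  nb ..#..: next=#  (t=4,i=6, bit4=1)
  nb ...##: next=.  (t=2,i=3, bit3=0)
  nb ...#.: next=.  (t=4,i=5, bit2=0)
  nb ....#: next=.  (t=2,i=2, bit1=0)
  nb .....: next=.  (t=2,i=0, bit0=0)
  bits 00101101111101111100100101110000 = 771213680

771213680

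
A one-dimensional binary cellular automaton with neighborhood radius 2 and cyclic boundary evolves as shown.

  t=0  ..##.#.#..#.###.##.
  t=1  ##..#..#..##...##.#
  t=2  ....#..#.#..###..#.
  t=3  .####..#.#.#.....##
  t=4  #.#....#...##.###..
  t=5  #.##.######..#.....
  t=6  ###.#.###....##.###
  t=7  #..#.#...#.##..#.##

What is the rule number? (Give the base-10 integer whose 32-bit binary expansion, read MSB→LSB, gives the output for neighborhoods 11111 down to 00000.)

  #####|#  b31=1 t=5,i=7
  ####.|.  b30=0 t=3,i=3
  ###.#|.  b29=0 t=0,i=14
  ###..|.  b28=0 t=1,i=1
  ##.##|#  b27=1 t=0,i=15
  ##.#.|#  b26=1 t=0,i=4
  ##..#|.  b25=0 t=1,i=2
  ##...|#  b24=1 t=0,i=18
  #.###|.  b23=0 t=0,i=12
  #.##.|#  b22=1 t=0,i=16
  #.#.#|.  b21=0 t=0,i=5
  #.#..|#  b20=1 t=0,i=7
  #..##|#  b19=1 t=1,i=9
  #..#.|.  b18=0 t=0,i=9
  #...#|#  b17=1 t=0,i=0
  #....|.  b16=0 t=2,i=0
  .####|#  b15=1 t=3,i=2
  .###.|.  b14=0 t=0,i=13
  .##.#|.  b13=0 t=0,i=3
  .##..|.  b12=0 t=0,i=17
  .#.##|#  b11=1 t=0,i=11
  .#.#.|.  b10=0 t=0,i=6
  .#..#|.  b9=0 t=0,i=8
  .#...|#  b8=1 t=2,i=18
  ..###|.  b7=0 t=2,i=12
  ..##.|.  b6=0 t=0,i=2
  ..#.#|#  b5=1 t=0,i=10
  ..#..|#  b4=1 t=1,i=4
  ...##|#  b3=1 t=0,i=1
  ...#.|#  b2=1 t=2,i=3
  ....#|#  b1=1 t=2,i=2
  .....|#  b0=1 t=2,i=1
  bits 10001101010110101000100100111111 = 2371520831

2371520831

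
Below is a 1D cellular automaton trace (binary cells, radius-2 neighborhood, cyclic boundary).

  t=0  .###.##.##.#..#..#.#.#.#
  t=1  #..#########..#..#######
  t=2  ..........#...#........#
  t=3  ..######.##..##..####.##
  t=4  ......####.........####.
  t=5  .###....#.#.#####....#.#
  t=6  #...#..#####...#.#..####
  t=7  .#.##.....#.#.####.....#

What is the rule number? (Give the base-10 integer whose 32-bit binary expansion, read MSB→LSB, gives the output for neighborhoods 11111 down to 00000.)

  [31] ##### => .  t=1,i=5
  [30] ####. => #  t=1,i=10
  [29] ###.# => #  t=0,i=3
  [28] ###.. => .  t=1,i=0
  [27] ##.## => #  t=0,i=4
  [26] ##.#. => #  t=0,i=10
  [25] ##..# => .  t=1,i=1
  [24] ##... => #  t=4,i=10
  [23] #.### => .  t=0,i=1
  [22] #.##. => #  t=0,i=5
  [21] #.#.# => #  t=0,i=19
  [20] #.#.. => #  t=0,i=11
  [19] #..## => .  t=1,i=2
  [18] #..#. => .  t=0,i=13
  [17] #...# => .  t=2,i=12
  [16] #.... => .  t=2,i=1
  [15] .#### => .  t=1,i=4
  [14] .###. => .  t=0,i=2
  [13] .##.# => #  t=0,i=6
  [12] .##.. => .  t=3,i=10
  [11] .#.## => #  t=0,i=0
  [10] .#.#. => #  t=0,i=18
  [9] .#..# => .  t=0,i=12
  [8] .#... => .  t=2,i=0
  [7] ..### => .  t=1,i=3
  [6] ..##. => .  t=3,i=13
  [5] ..#.# => #  t=0,i=17
  [4] ..#.. => #  t=0,i=14
  [3] ...## => .  t=4,i=5
  [2] ...#. => #  t=2,i=9
  [1] ....# => .  t=2,i=8
  [0] ..... => #  t=2,i=2
  bits 01101101011100000010110000110101 = 1836067893

1836067893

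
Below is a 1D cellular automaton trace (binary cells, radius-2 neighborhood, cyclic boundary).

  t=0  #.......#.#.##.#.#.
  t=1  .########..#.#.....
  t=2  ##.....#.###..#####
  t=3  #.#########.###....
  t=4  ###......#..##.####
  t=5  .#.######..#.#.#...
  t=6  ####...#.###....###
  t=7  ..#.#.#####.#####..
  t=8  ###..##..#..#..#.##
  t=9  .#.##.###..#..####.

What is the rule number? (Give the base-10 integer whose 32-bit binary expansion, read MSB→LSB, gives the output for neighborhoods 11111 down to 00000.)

1133345199

  #####|.  b31=0 t=1,i=3
  ####.|#  b30=1 t=1,i=7
  ###.#|.  b29=0 t=3,i=10
  ###..|.  b28=0 t=1,i=8
  ##.##|.  b27=0 t=3,i=11
  ##.#.|.  b26=0 t=0,i=14
  ##..#|#  b25=1 t=1,i=9
  ##...|#  b24=1 t=2,i=2
  #.###|#  b23=1 t=2,i=9
  #.##.|.  b22=0 t=0,i=12
  #.#.#|.  b21=0 t=0,i=10
  #.#..|.  b20=0 t=0,i=0
  #..##|#  b19=1 t=2,i=13
  #..#.|#  b18=1 t=1,i=10
  #...#|.  b17=0 t=6,i=5
  #....|#  b16=1 t=0,i=2
  .####|.  b15=0 t=1,i=2
  .###.|#  b14=1 t=2,i=10
  .##.#|#  b13=1 t=0,i=13
  .##..|#  b12=1 t=8,i=6
  .#.##|#  b11=1 t=0,i=11
  .#.#.|.  b10=0 t=0,i=9
  .#..#|.  b9=0 t=4,i=10
  .#...|#  b8=1 t=0,i=1
  ..###|#  b7=1 t=1,i=1
  ..##.|.  b6=0 t=4,i=12
  ..#.#|#  b5=1 t=0,i=8
  ..#..|.  b4=0 t=4,i=9
  ...##|#  b3=1 t=1,i=0
  ...#.|#  b2=1 t=0,i=7
  ....#|#  b1=1 t=0,i=6
  .....|#  b0=1 t=0,i=3
  bits 01000011100011010111100110101111 = 1133345199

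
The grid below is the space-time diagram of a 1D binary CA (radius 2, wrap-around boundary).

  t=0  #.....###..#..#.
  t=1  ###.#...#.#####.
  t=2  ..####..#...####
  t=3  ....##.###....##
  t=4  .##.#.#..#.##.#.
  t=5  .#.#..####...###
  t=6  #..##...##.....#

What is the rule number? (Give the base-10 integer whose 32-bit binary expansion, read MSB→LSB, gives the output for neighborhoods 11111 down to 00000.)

4229235570

  ##### -> #   bit 31 = 1  t=1,i=12
  ####. -> #   bit 30 = 1  t=1,i=13
  ###.# -> #   bit 29 = 1  t=1,i=2
  ###.. -> #   bit 28 = 1  t=0,i=8
  ##.## -> #   bit 27 = 1  t=1,i=15
  ##.#. -> #   bit 26 = 1  t=1,i=3
  ##..# -> .   bit 25 = 0  t=0,i=9
  ##... -> .   bit 24 = 0  t=3,i=0
  #.### -> .   bit 23 = 0  t=1,i=0
  #.##. -> .   bit 22 = 0  t=4,i=11
  #.#.# -> .   bit 21 = 0  t=4,i=4
  #.#.. -> #   bit 20 = 1  t=0,i=0
  #..## -> .   bit 19 = 0  t=2,i=1
  #..#. -> #   bit 18 = 1  t=0,i=10
  #...# -> .   bit 17 = 0  t=1,i=6
  #.... -> #   bit 16 = 1  t=0,i=2
  .#### -> .   bit 15 = 0  t=1,i=11
  .###. -> .   bit 14 = 0  t=0,i=7
  .##.# -> .   bit 13 = 0  t=3,i=5
  .##.. -> .   bit 12 = 0  t=3,i=15
  .#.## -> .   bit 11 = 0  t=1,i=9
  .#.#. -> .   bit 10 = 0  t=0,i=15
  .#..# -> #   bit 9 = 1  t=0,i=12
  .#... -> #   bit 8 = 1  t=0,i=1
  ..### -> .   bit 7 = 0  t=0,i=6
  ..##. -> #   bit 6 = 1  t=3,i=4
  ..#.# -> #   bit 5 = 1  t=0,i=14
  ..#.. -> #   bit 4 = 1  t=0,i=11
  ...## -> .   bit 3 = 0  t=0,i=5
  ...#. -> .   bit 2 = 0  t=1,i=7
  ....# -> #   bit 1 = 1  t=0,i=4
  ..... -> .   bit 0 = 0  t=0,i=3
  bits 11111100000101010000001101110010 = 4229235570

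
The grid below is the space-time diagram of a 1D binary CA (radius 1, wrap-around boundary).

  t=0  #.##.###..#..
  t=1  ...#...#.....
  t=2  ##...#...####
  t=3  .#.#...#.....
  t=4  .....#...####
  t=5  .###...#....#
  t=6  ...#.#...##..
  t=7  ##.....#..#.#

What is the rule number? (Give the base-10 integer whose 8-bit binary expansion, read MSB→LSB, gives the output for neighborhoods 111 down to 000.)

  [7] ### => .  t=0,i=6
  [6] ##. => #  t=0,i=3
  [5] #.# => .  t=0,i=1
  [4] #.. => .  t=0,i=8
  [3] .## => .  t=0,i=2
  [2] .#. => .  t=0,i=0
  [1] ..# => .  t=0,i=9
  [0] ... => #  t=1,i=0
  bits 01000001 = 65

65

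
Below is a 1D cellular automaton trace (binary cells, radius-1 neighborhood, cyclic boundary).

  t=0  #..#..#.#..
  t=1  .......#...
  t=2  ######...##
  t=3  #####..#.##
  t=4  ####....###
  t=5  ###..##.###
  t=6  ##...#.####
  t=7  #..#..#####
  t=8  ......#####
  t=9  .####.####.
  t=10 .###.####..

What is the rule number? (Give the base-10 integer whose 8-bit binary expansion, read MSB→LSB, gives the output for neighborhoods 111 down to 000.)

  [7] ### => #  t=2,i=0
  [6] ##. => .  t=2,i=5
  [5] #.# => #  t=0,i=7
  [4] #.. => .  t=0,i=1
  [3] .## => #  t=2,i=9
  [2] .#. => .  t=0,i=0
  [1] ..# => .  t=0,i=2
  [0] ... => #  t=1,i=0
  bits 10101001 = 169

169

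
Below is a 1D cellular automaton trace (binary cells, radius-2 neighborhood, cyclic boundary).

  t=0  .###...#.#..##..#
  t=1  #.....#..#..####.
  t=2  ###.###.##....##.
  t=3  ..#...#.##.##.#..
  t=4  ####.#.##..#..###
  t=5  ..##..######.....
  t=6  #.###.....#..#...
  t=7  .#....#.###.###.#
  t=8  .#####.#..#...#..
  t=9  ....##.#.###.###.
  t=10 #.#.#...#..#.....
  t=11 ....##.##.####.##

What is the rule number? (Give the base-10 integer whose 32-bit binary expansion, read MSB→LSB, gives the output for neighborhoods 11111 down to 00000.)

  ##### -> .   bit 31 = 0  t=4,i=0
  ####. -> #   bit 30 = 1  t=1,i=14
  ###.# -> #   bit 29 = 1  t=1,i=15
  ###.. -> .   bit 28 = 0  t=0,i=3
  ##.## -> .   bit 27 = 0  t=2,i=3
  ##.#. -> .   bit 26 = 0  t=1,i=16
  ##..# -> #   bit 25 = 1  t=0,i=14
  ##... -> .   bit 24 = 0  t=0,i=4
  #.### -> .   bit 23 = 0  t=0,i=1
  #.##. -> #   bit 22 = 1  t=2,i=8
  #.#.# -> .   bit 21 = 0  t=4,i=5
  #.#.. -> #   bit 20 = 1  t=0,i=9
  #..## -> .   bit 19 = 0  t=0,i=11
  #..#. -> #   bit 18 = 1  t=0,i=15
  #...# -> .   bit 17 = 0  t=0,i=5
  #.... -> #   bit 16 = 1  t=1,i=2
  .#### -> .   bit 15 = 0  t=1,i=13
  .###. -> .   bit 14 = 0  t=0,i=2
  .##.# -> .   bit 13 = 0  t=2,i=15
  .##.. -> #   bit 12 = 1  t=0,i=13
  .#.## -> #   bit 11 = 1  t=0,i=0
  .#.#. -> .   bit 10 = 0  t=0,i=8
  .#..# -> .   bit 9 = 0  t=0,i=10
  .#... -> #   bit 8 = 1  t=1,i=1
  ..### -> .   bit 7 = 0  t=1,i=12
  ..##. -> #   bit 6 = 1  t=0,i=12
  ..#.# -> .   bit 5 = 0  t=0,i=7
  ..#.. -> #   bit 4 = 1  t=1,i=6
  ...## -> .   bit 3 = 0  t=2,i=13
  ...#. -> #   bit 2 = 1  t=0,i=6
  ....# -> #   bit 1 = 1  t=1,i=4
  ..... -> .   bit 0 = 0  t=1,i=3
  bits 01100010010101010001100101010110 = 1649744214

1649744214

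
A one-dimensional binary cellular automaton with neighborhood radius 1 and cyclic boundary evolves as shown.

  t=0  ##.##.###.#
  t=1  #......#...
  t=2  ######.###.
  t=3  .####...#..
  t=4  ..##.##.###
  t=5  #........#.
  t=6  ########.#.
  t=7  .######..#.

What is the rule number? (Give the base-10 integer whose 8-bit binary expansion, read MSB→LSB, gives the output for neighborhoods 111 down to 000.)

  ###|#  b7=1 t=0,i=0
  ##.|.  b6=0 t=0,i=1
  #.#|.  b5=0 t=0,i=2
  #..|#  b4=1 t=1,i=1
  .##|.  b3=0 t=0,i=3
  .#.|#  b2=1 t=1,i=0
  ..#|.  b1=0 t=1,i=6
  ...|#  b0=1 t=1,i=2
  bits 10010101 = 149

149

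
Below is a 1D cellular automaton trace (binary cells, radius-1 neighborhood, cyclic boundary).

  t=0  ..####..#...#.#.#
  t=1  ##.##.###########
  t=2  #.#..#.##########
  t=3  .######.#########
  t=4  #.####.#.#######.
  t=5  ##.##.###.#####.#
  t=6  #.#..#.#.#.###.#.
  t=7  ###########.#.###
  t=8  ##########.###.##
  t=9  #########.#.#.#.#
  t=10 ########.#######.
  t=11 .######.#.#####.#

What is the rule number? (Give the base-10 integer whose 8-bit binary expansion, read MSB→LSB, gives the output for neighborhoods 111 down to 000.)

183

  nb ###: next=#  (t=0,i=3, bit7=1)
  nb ##.: next=.  (t=0,i=5, bit6=0)
  nb #.#: next=#  (t=0,i=13, bit5=1)
  nb #..: next=#  (t=0,i=0, bit4=1)
  nb .##: next=.  (t=0,i=2, bit3=0)
  nb .#.: next=#  (t=0,i=8, bit2=1)
  nb ..#: next=#  (t=0,i=1, bit1=1)
  nb ...: next=#  (t=0,i=10, bit0=1)
  bits 10110111 = 183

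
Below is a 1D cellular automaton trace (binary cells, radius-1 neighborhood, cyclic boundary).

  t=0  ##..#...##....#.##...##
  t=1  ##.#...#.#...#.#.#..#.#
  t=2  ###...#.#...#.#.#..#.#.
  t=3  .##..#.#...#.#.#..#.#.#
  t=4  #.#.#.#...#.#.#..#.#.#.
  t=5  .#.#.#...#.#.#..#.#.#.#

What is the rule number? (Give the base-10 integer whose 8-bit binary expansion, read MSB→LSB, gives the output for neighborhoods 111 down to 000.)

  nb ###: next=#  (t=0,i=0, bit7=1)
  nb ##.: next=#  (t=0,i=1, bit6=1)
  nb #.#: next=#  (t=0,i=15, bit5=1)
  nb #..: next=.  (t=0,i=2, bit4=0)
  nb .##: next=.  (t=0,i=8, bit3=0)
  nb .#.: next=.  (t=0,i=4, bit2=0)
  nb ..#: next=#  (t=0,i=3, bit1=1)
  nb ...: next=.  (t=0,i=6, bit0=0)
  bits 11100010 = 226

226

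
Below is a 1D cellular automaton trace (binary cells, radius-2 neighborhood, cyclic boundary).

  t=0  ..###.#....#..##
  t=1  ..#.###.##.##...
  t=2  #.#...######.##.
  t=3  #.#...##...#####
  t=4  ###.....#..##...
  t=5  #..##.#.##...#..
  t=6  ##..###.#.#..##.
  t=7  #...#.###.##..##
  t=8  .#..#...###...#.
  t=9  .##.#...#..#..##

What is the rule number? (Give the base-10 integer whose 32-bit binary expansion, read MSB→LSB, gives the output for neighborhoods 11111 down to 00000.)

  [31] ##### => .  t=2,i=8
  [30] ####. => .  t=2,i=10
  [29] ###.# => #  t=0,i=4
  [28] ###.. => .  t=4,i=2
  [27] ##.## => #  t=1,i=7
  [26] ##.#. => #  t=0,i=5
  [25] ##..# => .  t=0,i=0
  [24] ##... => #  t=1,i=13
  [23] #.### => .  t=1,i=4
  [22] #.##. => #  t=1,i=8
  [21] #.#.# => #  t=2,i=0
  [20] #.#.. => #  t=0,i=6
  [19] #..## => .  t=0,i=1
  [18] #..#. => .  t=5,i=15
  [17] #...# => .  t=2,i=4
  [16] #.... => #  t=0,i=8
  [15] .#### => #  t=2,i=7
  [14] .###. => .  t=0,i=3
  [13] .##.# => #  t=1,i=9
  [12] .##.. => .  t=0,i=15
  [11] .#.## => .  t=1,i=3
  [10] .#.#. => .  t=2,i=1
  [9] .#..# => #  t=0,i=12
  [8] .#... => .  t=0,i=7
  [7] ..### => #  t=0,i=2
  [6] ..##. => .  t=0,i=14
  [5] ..#.# => #  t=1,i=2
  [4] ..#.. => #  t=0,i=11
  [3] ...## => .  t=2,i=5
  [2] ...#. => .  t=0,i=10
  [1] ....# => #  t=0,i=9
  [0] ..... => .  t=1,i=15
  bits 00101101011100011010001010110010 = 762421938

762421938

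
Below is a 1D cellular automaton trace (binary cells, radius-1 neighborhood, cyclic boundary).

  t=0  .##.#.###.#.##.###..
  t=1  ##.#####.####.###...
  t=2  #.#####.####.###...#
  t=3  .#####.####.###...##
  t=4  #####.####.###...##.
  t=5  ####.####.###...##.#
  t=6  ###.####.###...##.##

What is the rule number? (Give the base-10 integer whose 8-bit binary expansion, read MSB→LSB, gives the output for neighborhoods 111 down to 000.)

174

  [7] ### => #  t=0,i=7
  [6] ##. => .  t=0,i=2
  [5] #.# => #  t=0,i=3
  [4] #.. => .  t=0,i=18
  [3] .## => #  t=0,i=1
  [2] .#. => #  t=0,i=4
  [1] ..# => #  t=0,i=0
  [0] ... => .  t=0,i=19
  bits 10101110 = 174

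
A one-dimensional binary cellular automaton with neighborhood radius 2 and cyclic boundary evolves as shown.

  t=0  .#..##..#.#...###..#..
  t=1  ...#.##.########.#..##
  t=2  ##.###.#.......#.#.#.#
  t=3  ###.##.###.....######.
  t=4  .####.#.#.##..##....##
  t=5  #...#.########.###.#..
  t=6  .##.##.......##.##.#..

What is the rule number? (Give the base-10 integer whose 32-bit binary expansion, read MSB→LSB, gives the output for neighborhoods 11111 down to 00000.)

729505192

  nb #####: next=.  (t=1,i=10, bit31=0)
  nb ####.: next=.  (t=1,i=14, bit30=0)
  nb ###.#: next=#  (t=1,i=15, bit29=1)
  nb ###..: next=.  (t=0,i=16, bit28=0)
  nb ##.##: next=#  (t=1,i=7, bit27=1)
  nb ##.#.: next=.  (t=1,i=16, bit26=0)
  nb ##..#: next=#  (t=0,i=6, bit25=1)
  nb ##...: next=#  (t=1,i=0, bit24=1)
  nb #.###: next=.  (t=1,i=8, bit23=0)
  nb #.##.: next=#  (t=1,i=5, bit22=1)
  nb #.#.#: next=#  (t=2,i=17, bit21=1)
  nb #.#..: next=#  (t=0,i=10, bit20=1)
  nb #..##: next=#  (t=0,i=3, bit19=1)
  nb #..#.: next=.  (t=0,i=7, bit18=0)
  nb #...#: next=#  (t=0,i=12, bit17=1)
  nb #....: next=#  (t=2,i=9, bit16=1)
  nb .####: next=.  (t=1,i=9, bit15=0)
  nb .###.: next=#  (t=0,i=15, bit14=1)
  nb .##.#: next=.  (t=1,i=6, bit13=0)
  nb .##..: next=#  (t=0,i=5, bit12=1)
  nb .#.##: next=#  (t=1,i=4, bit11=1)
  nb .#.#.: next=#  (t=0,i=9, bit10=1)
  nb .#..#: next=.  (t=0,i=2, bit9=0)
  nb .#...: next=#  (t=0,i=11, bit8=1)
  nb ..###: next=#  (t=0,i=14, bit7=1)
  nb ..##.: next=.  (t=0,i=4, bit6=0)
  nb ..#.#: next=#  (t=0,i=8, bit5=1)
  nb ..#..: next=.  (t=0,i=1, bit4=0)
  nb ...##: next=#  (t=0,i=13, bit3=1)
  nb ...#.: next=.  (t=0,i=0, bit2=0)
  nb ....#: next=.  (t=2,i=13, bit1=0)
  nb .....: next=.  (t=2,i=10, bit0=0)
  bits 00101011011110110101110110101000 = 729505192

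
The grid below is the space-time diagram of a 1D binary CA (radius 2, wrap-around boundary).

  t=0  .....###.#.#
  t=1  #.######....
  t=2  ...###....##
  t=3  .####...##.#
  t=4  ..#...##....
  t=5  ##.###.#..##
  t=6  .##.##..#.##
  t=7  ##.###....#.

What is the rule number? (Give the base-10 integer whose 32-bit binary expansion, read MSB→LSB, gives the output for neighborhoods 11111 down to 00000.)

  #####|#  b31=1 t=1,i=4
  ####.|.  b30=0 t=1,i=6
  ###.#|#  b29=1 t=0,i=7
  ###..|.  b28=0 t=1,i=7
  ##.##|#  b27=1 t=5,i=2
  ##.#.|.  b26=0 t=0,i=8
  ##..#|.  b25=0 t=6,i=6
  ##...|.  b24=0 t=1,i=8
  #.###|.  b23=0 t=1,i=2
  #.##.|#  b22=1 t=6,i=1
  #.#.#|.  b21=0 t=0,i=9
  #.#..|.  b20=0 t=0,i=11
  #..##|.  b19=0 t=5,i=9
  #..#.|.  b18=0 t=6,i=7
  #...#|#  b17=1 t=2,i=1
  #....|.  b16=0 t=0,i=1
  .####|#  b15=1 t=1,i=3
  .###.|#  b14=1 t=0,i=6
  .##.#|.  b13=0 t=3,i=9
  .##..|#  b12=1 t=2,i=11
  .#.##|.  b11=0 t=1,i=1
  .#.#.|.  b10=0 t=0,i=10
  .#..#|#  b9=1 t=5,i=8
  .#...|#  b8=1 t=0,i=0
  ..###|#  b7=1 t=0,i=5
  ..##.|.  b6=0 t=2,i=10
  ..#.#|.  b5=0 t=1,i=0
  ..#..|.  b4=0 t=4,i=2
  ...##|#  b3=1 t=0,i=4
  ...#.|#  b2=1 t=1,i=11
  ....#|#  b1=1 t=0,i=3
  .....|#  b0=1 t=0,i=2
  bits 10101000010000101101001110001111 = 2822951823

2822951823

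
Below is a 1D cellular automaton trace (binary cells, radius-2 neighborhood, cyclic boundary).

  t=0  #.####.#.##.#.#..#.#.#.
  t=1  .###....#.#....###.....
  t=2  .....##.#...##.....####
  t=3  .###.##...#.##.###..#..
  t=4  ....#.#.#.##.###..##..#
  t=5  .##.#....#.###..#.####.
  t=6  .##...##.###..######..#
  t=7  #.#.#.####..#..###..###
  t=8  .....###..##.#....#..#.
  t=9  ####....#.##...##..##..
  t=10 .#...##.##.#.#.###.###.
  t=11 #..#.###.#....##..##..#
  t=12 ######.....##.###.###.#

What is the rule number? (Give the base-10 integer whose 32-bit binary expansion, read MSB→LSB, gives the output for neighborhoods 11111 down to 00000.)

2324150883

  ##### -> #   bit 31 = 1  t=6,i=16
  ####. -> .   bit 30 = 0  t=0,i=4
  ###.# -> .   bit 29 = 0  t=0,i=5
  ###.. -> .   bit 28 = 0  t=1,i=3
  ##.## -> #   bit 27 = 1  t=3,i=4
  ##.#. -> .   bit 26 = 0  t=0,i=6
  ##..# -> #   bit 25 = 1  t=3,i=18
  ##... -> .   bit 24 = 0  t=1,i=4
  #.### -> #   bit 23 = 1  t=0,i=2
  #.##. -> .   bit 22 = 0  t=0,i=9
  #.#.# -> .   bit 21 = 0  t=0,i=0
  #.#.. -> .   bit 20 = 0  t=0,i=14
  #..## -> .   bit 19 = 0  t=4,i=17
  #..#. -> #   bit 18 = 1  t=0,i=16
  #...# -> #   bit 17 = 1  t=2,i=10
  #.... -> #   bit 16 = 1  t=1,i=5
  .#### -> #   bit 15 = 1  t=0,i=3
  .###. -> .   bit 14 = 0  t=1,i=2
  .##.# -> #   bit 13 = 1  t=0,i=10
  .##.. -> #   bit 12 = 1  t=2,i=13
  .#.## -> #   bit 11 = 1  t=0,i=1
  .#.#. -> .   bit 10 = 0  t=0,i=13
  .#..# -> #   bit 9 = 1  t=0,i=15
  .#... -> .   bit 8 = 0  t=1,i=11
  ..### -> .   bit 7 = 0  t=1,i=1
  ..##. -> #   bit 6 = 1  t=2,i=5
  ..#.# -> #   bit 5 = 1  t=0,i=17
  ..#.. -> .   bit 4 = 0  t=3,i=20
  ...## -> .   bit 3 = 0  t=1,i=0
  ...#. -> .   bit 2 = 0  t=1,i=7
  ....# -> #   bit 1 = 1  t=1,i=6
  ..... -> #   bit 0 = 1  t=1,i=20
  bits 10001010100001111011101001100011 = 2324150883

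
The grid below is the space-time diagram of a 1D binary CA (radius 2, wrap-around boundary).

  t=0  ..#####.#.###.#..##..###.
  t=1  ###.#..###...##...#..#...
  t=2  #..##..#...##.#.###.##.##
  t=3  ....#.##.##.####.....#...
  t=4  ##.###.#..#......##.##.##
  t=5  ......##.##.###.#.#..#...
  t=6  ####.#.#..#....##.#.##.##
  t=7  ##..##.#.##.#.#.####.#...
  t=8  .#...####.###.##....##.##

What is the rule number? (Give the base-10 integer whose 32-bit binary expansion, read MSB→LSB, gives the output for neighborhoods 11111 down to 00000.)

  ##### -> #   bit 31 = 1  t=0,i=4
  ####. -> .   bit 30 = 0  t=0,i=5
  ###.# -> .   bit 29 = 0  t=0,i=6
  ###.. -> .   bit 28 = 0  t=0,i=23
  ##.## -> .   bit 27 = 0  t=2,i=19
  ##.#. -> #   bit 26 = 1  t=0,i=7
  ##..# -> .   bit 25 = 0  t=0,i=19
  ##... -> .   bit 24 = 0  t=0,i=24
  #.### -> .   bit 23 = 0  t=0,i=10
  #.##. -> .   bit 22 = 0  t=2,i=20
  #.#.# -> #   bit 21 = 1  t=0,i=8
  #.#.. -> #   bit 20 = 1  t=0,i=14
  #..## -> .   bit 19 = 0  t=0,i=16
  #..#. -> #   bit 18 = 1  t=1,i=20
  #...# -> #   bit 17 = 1  t=0,i=0
  #.... -> #   bit 16 = 1  t=3,i=17
  .#### -> .   bit 15 = 0  t=0,i=3
  .###. -> .   bit 14 = 0  t=0,i=11
  .##.# -> #   bit 13 = 1  t=2,i=12
  .##.. -> #   bit 12 = 1  t=0,i=18
  .#.## -> #   bit 11 = 1  t=0,i=9
  .#.#. -> .   bit 10 = 0  t=5,i=17
  .#..# -> .   bit 9 = 0  t=0,i=15
  .#... -> .   bit 8 = 0  t=1,i=22
  ..### -> #   bit 7 = 1  t=0,i=2
  ..##. -> .   bit 6 = 0  t=0,i=17
  ..#.# -> #   bit 5 = 1  t=3,i=4
  ..#.. -> #   bit 4 = 1  t=1,i=18
  ...## -> #   bit 3 = 1  t=0,i=1
  ...#. -> #   bit 2 = 1  t=1,i=17
  ....# -> .   bit 1 = 0  t=3,i=2
  ..... -> #   bit 0 = 1  t=3,i=0
  bits 10000100001101110011100010111101 = 2218211517

2218211517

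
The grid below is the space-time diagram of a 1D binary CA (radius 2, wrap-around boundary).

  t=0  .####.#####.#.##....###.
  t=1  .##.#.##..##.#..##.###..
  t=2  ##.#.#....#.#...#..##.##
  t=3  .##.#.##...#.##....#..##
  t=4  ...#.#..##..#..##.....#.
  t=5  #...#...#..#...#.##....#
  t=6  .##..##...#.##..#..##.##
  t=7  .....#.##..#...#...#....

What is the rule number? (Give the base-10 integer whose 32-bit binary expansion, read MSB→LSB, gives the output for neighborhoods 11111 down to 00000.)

  #####|.  b31=0 t=0,i=8
  ####.|.  b30=0 t=0,i=3
  ###.#|#  b29=1 t=0,i=4
  ###..|.  b28=0 t=0,i=22
  ##.##|.  b27=0 t=0,i=5
  ##.#.|#  b26=1 t=0,i=11
  ##..#|.  b25=0 t=0,i=23
  ##...|#  b24=1 t=0,i=16
  #.###|#  b23=1 t=0,i=6
  #.##.|.  b22=0 t=0,i=14
  #.#.#|.  b21=0 t=0,i=12
  #.#..|.  b20=0 t=1,i=13
  #..##|.  b19=0 t=0,i=0
  #..#.|#  b18=1 t=4,i=11
  #...#|#  b17=1 t=1,i=23
  #....|#  b16=1 t=0,i=17
  .####|#  b15=1 t=0,i=2
  .###.|#  b14=1 t=0,i=21
  .##.#|.  b13=0 t=1,i=2
  .##..|.  b12=0 t=0,i=15
  .#.##|#  b11=1 t=0,i=13
  .#.#.|#  b10=1 t=2,i=4
  .#..#|.  b9=0 t=1,i=14
  .#...|#  b8=1 t=2,i=6
  ..###|#  b7=1 t=0,i=1
  ..##.|#  b6=1 t=1,i=1
  ..#.#|.  b5=0 t=2,i=10
  ..#..|.  b4=0 t=2,i=16
  ...##|#  b3=1 t=0,i=19
  ...#.|.  b2=0 t=2,i=9
  ....#|.  b1=0 t=0,i=18
  .....|.  b0=0 t=4,i=19
  bits 00100101100001111100110111001000 = 629657032

629657032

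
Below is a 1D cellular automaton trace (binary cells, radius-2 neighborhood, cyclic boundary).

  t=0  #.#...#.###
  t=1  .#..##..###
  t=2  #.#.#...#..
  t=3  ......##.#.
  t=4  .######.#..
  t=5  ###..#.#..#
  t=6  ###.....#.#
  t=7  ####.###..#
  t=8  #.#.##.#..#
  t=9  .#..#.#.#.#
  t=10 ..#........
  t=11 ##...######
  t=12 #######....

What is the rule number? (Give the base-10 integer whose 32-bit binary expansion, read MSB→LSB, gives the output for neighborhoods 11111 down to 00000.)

  [31] ##### => .  t=4,i=3
  [30] ####. => #  t=0,i=10
  [29] ###.# => .  t=0,i=0
  [28] ###.. => #  t=5,i=2
  [27] ##.## => #  t=7,i=4
  [26] ##.#. => #  t=0,i=1
  [25] ##..# => .  t=1,i=6
  [24] ##... => #  t=6,i=3
  [23] #.### => #  t=0,i=8
  [22] #.##. => #  t=8,i=4
  [21] #.#.# => .  t=2,i=2
  [20] #.#.. => .  t=0,i=2
  [19] #..## => .  t=1,i=3
  [18] #..#. => .  t=2,i=10
  [17] #...# => #  t=0,i=4
  [16] #.... => .  t=3,i=0
  [15] .#### => #  t=0,i=9
  [14] .###. => .  t=1,i=9
  [13] .##.# => .  t=3,i=7
  [12] .##.. => .  t=1,i=5
  [11] .#.## => .  t=0,i=7
  [10] .#.#. => .  t=2,i=1
  [9] .#..# => #  t=1,i=2
  [8] .#... => .  t=0,i=3
  [7] ..### => #  t=1,i=8
  [6] ..##. => #  t=1,i=4
  [5] ..#.# => .  t=0,i=6
  [4] ..#.. => .  t=2,i=8
  [3] ...## => #  t=3,i=5
  [2] ...#. => #  t=0,i=5
  [1] ....# => #  t=3,i=4
  [0] ..... => #  t=3,i=1
  bits 01011101110000101000001011001111 = 1573028559

1573028559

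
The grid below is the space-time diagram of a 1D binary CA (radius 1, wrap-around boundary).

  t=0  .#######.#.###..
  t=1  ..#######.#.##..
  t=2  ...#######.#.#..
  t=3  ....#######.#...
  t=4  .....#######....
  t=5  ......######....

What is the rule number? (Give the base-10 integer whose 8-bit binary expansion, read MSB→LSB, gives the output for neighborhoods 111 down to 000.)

224

  ###|#  b7=1 t=0,i=2
  ##.|#  b6=1 t=0,i=7
  #.#|#  b5=1 t=0,i=8
  #..|.  b4=0 t=0,i=14
  .##|.  b3=0 t=0,i=1
  .#.|.  b2=0 t=0,i=9
  ..#|.  b1=0 t=0,i=0
  ...|.  b0=0 t=0,i=15
  bits 11100000 = 224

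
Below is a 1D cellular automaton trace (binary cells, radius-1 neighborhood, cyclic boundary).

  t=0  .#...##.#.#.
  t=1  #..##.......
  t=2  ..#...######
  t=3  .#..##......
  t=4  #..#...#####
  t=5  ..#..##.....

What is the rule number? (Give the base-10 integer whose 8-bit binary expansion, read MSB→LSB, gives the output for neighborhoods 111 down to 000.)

3

  nb ###: next=.  (t=2,i=7, bit7=0)
  nb ##.: next=.  (t=0,i=6, bit6=0)
  nb #.#: next=.  (t=0,i=7, bit5=0)
  nb #..: next=.  (t=0,i=2, bit4=0)
  nb .##: next=.  (t=0,i=5, bit3=0)
  nb .#.: next=.  (t=0,i=1, bit2=0)
  nb ..#: next=#  (t=0,i=0, bit1=1)
  nb ...: next=#  (t=0,i=3, bit0=1)
  bits 00000011 = 3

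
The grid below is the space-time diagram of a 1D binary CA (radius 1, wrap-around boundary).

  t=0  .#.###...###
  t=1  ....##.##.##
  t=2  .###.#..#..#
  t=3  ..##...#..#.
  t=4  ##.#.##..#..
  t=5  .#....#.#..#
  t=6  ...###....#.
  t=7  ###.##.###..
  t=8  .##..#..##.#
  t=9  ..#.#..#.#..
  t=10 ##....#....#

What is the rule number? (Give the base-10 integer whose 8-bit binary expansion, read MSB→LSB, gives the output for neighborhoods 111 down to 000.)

195

  nb ###: next=#  (t=0,i=4, bit7=1)
  nb ##.: next=#  (t=0,i=5, bit6=1)
  nb #.#: next=.  (t=0,i=0, bit5=0)
  nb #..: next=.  (t=0,i=6, bit4=0)
  nb .##: next=.  (t=0,i=3, bit3=0)
  nb .#.: next=.  (t=0,i=1, bit2=0)
  nb ..#: next=#  (t=0,i=8, bit1=1)
  nb ...: next=#  (t=0,i=7, bit0=1)
  bits 11000011 = 195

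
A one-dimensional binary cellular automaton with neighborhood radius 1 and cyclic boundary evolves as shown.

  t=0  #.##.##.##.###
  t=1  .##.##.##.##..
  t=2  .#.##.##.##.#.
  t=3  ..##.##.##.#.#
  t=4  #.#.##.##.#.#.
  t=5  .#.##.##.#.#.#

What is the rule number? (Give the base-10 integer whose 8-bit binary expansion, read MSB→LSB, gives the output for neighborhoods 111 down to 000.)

56

  ### -> .   bit 7 = 0  t=0,i=12
  ##. -> .   bit 6 = 0  t=0,i=0
  #.# -> #   bit 5 = 1  t=0,i=1
  #.. -> #   bit 4 = 1  t=1,i=12
  .## -> #   bit 3 = 1  t=0,i=2
  .#. -> .   bit 2 = 0  t=2,i=1
  ..# -> .   bit 1 = 0  t=1,i=0
  ... -> .   bit 0 = 0  t=1,i=13
  bits 00111000 = 56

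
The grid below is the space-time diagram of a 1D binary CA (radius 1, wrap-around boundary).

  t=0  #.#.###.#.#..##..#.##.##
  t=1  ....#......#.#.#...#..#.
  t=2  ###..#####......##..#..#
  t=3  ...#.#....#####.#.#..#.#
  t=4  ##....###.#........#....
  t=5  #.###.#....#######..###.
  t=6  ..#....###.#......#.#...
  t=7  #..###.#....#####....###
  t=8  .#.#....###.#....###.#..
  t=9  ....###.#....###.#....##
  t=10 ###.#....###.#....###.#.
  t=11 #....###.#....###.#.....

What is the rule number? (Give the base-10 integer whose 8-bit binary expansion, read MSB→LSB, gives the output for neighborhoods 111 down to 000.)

  ###|.  b7=0 t=0,i=5
  ##.|.  b6=0 t=0,i=0
  #.#|.  b5=0 t=0,i=1
  #..|#  b4=1 t=0,i=11
  .##|#  b3=1 t=0,i=4
  .#.|.  b2=0 t=0,i=2
  ..#|.  b1=0 t=0,i=12
  ...|#  b0=1 t=1,i=0
  bits 00011001 = 25

25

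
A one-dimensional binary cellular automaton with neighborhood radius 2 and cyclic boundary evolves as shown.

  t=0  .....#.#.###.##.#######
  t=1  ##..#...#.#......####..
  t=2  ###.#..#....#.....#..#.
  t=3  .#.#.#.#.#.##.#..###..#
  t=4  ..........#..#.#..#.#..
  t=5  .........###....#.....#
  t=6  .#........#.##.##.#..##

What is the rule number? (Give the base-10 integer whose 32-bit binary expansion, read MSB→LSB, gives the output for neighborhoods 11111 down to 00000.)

2265045588

  [31] ##### => #  t=0,i=18
  [30] ####. => .  t=0,i=21
  [29] ###.# => .  t=0,i=11
  [28] ###.. => .  t=0,i=22
  [27] ##.## => .  t=0,i=12
  [26] ##.#. => #  t=2,i=3
  [25] ##..# => #  t=1,i=2
  [24] ##... => #  t=0,i=0
  [23] #.### => .  t=0,i=9
  [22] #.##. => .  t=0,i=13
  [21] #.#.# => .  t=0,i=7
  [20] #.#.. => .  t=1,i=10
  [19] #..## => .  t=1,i=22
  [18] #..#. => .  t=1,i=3
  [17] #...# => .  t=1,i=6
  [16] #.... => #  t=0,i=1
  [15] .#### => #  t=0,i=17
  [14] .###. => #  t=0,i=10
  [13] .##.# => .  t=0,i=14
  [12] .##.. => #  t=1,i=1
  [11] .#.## => #  t=0,i=8
  [10] .#.#. => .  t=0,i=6
  [9] .#..# => #  t=2,i=5
  [8] .#... => .  t=1,i=5
  [7] ..### => .  t=1,i=17
  [6] ..##. => #  t=1,i=0
  [5] ..#.# => .  t=0,i=5
  [4] ..#.. => #  t=1,i=4
  [3] ...## => .  t=1,i=16
  [2] ...#. => #  t=0,i=4
  [1] ....# => .  t=0,i=3
  [0] ..... => .  t=0,i=2
  bits 10000111000000011101101001010100 = 2265045588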